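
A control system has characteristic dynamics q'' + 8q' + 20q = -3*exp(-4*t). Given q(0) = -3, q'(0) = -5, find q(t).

q = -3*exp(-4*t)/4 - 17*exp(-4*t)*sin(2*t)/2 - 9*cos(2*t)*exp(-4*t)/4

Characteristic equation r² + 8r + 20 = 0 has discriminant (8)² - 4·(20) = -16 < 0, so r = -4 ± 2i.
Hence q_h = C1*cos(2*t)*exp(-4*t) + C2*exp(-4*t)*sin(2*t).
Try q_p = A*exp(-4*t). Substituting into the equation and dividing by exp(-4*t) gives A = -3/4, so q_p = -3*exp(-4*t)/4.
General solution: q = -3*exp(-4*t)/4 + C1*cos(2*t)*exp(-4*t) + C2*exp(-4*t)*sin(2*t).
Apply the initial conditions: q(0) = -3/4 + C1 = -3 and q'(0) = 3 - 4*C1 + 2*C2 = -5. Solving gives C1 = -9/4, C2 = -17/2.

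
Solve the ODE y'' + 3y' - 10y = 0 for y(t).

Characteristic equation r² + 3r - 10 = 0 factors as (r + 5)(r - 2) = 0, so r = -5, 2.
Hence y_h = C1*exp(-5*t) + C2*exp(2*t).

y = C1*exp(-5*t) + C2*exp(2*t)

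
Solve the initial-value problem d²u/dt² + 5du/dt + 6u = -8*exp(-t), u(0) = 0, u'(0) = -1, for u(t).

Characteristic equation r² + 5r + 6 = 0 factors as (r + 3)(r + 2) = 0, so r = -3, -2.
Hence u_h = C1*exp(-3*t) + C2*exp(-2*t).
Try u_p = A*exp(-t). Substituting into the equation and dividing by exp(-t) gives A = -4, so u_p = -4*exp(-t).
General solution: u = -4*exp(-t) + C1*exp(-3*t) + C2*exp(-2*t).
Apply the initial conditions: u(0) = -4 + C1 + C2 = 0 and u'(0) = 4 - 3*C1 - 2*C2 = -1. Solving gives C1 = -3, C2 = 7.

u = -4*exp(-t) - 3*exp(-3*t) + 7*exp(-2*t)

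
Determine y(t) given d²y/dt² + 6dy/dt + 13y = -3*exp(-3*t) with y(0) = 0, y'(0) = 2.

Characteristic equation r² + 6r + 13 = 0 has discriminant (6)² - 4·(13) = -16 < 0, so r = -3 ± 2i.
Hence y_h = C1*cos(2*t)*exp(-3*t) + C2*exp(-3*t)*sin(2*t).
Try y_p = A*exp(-3*t). Substituting into the equation and dividing by exp(-3*t) gives A = -3/4, so y_p = -3*exp(-3*t)/4.
General solution: y = -3*exp(-3*t)/4 + C1*cos(2*t)*exp(-3*t) + C2*exp(-3*t)*sin(2*t).
Apply the initial conditions: y(0) = -3/4 + C1 = 0 and y'(0) = 9/4 - 3*C1 + 2*C2 = 2. Solving gives C1 = 3/4, C2 = 1.

y = -3*exp(-3*t)/4 + exp(-3*t)*sin(2*t) + 3*cos(2*t)*exp(-3*t)/4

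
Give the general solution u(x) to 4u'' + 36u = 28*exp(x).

Divide through by 4: u'' + 9u = 7*exp(x).
Characteristic equation r² + 9 = 0 has discriminant (0)² - 4·(9) = -36 < 0, so r = ± 3i.
Hence u_h = C1*cos(3*x) + C2*sin(3*x).
Try u_p = A*exp(x). Substituting into the equation and dividing by exp(x) gives A = 7/10, so u_p = 7*exp(x)/10.

u = 7*exp(x)/10 + C1*cos(3*x) + C2*sin(3*x)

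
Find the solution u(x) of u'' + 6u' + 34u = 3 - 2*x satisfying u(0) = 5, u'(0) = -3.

Characteristic equation r² + 6r + 34 = 0 has discriminant (6)² - 4·(34) = -100 < 0, so r = -3 ± 5i.
Hence u_h = C1*cos(5*x)*exp(-3*x) + C2*exp(-3*x)*sin(5*x).
For the particular solution try u_p = A0 + A1*x. Substituting and matching coefficients of each power of x gives A0 = 57/578, A1 = -1/17, so u_p = 57/578 - x/17.
General solution: u = 57/578 - x/17 + C1*cos(5*x)*exp(-3*x) + C2*exp(-3*x)*sin(5*x).
Apply the initial conditions: u(0) = 57/578 + C1 = 5 and u'(0) = -1/17 - 3*C1 + 5*C2 = -3. Solving gives C1 = 2833/578, C2 = 6799/2890.

u = 57/578 - x/17 + 2833*cos(5*x)*exp(-3*x)/578 + 6799*exp(-3*x)*sin(5*x)/2890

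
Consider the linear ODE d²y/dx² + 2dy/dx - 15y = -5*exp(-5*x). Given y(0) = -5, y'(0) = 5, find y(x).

y = -165*exp(3*x)/64 - 155*exp(-5*x)/64 + 5*x*exp(-5*x)/8

Characteristic equation r² + 2r - 15 = 0 factors as (r + 5)(r - 3) = 0, so r = -5, 3.
Hence y_h = C1*exp(-5*x) + C2*exp(3*x).
Since exp(-5*x) solves the homogeneous equation (r = -5 is a root of multiplicity 1), multiply the trial by x. Try y_p = A*x*exp(-5*x). Substituting into the equation and dividing by exp(-5*x) gives A = 5/8, so y_p = 5*x*exp(-5*x)/8.
General solution: y = C1*exp(-5*x) + C2*exp(3*x) + 5*x*exp(-5*x)/8.
Apply the initial conditions: y(0) = C1 + C2 = -5 and y'(0) = 5/8 - 5*C1 + 3*C2 = 5. Solving gives C1 = -155/64, C2 = -165/64.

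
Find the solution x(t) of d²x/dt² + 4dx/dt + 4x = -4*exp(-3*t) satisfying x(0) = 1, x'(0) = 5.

Characteristic equation r² + 4r + 4 = 0 has discriminant (4)² - 4·(4) = 0, so r = -2 is a repeated root.
Hence x_h = (C1 + C2*t)*exp(-2*t).
Try x_p = A*exp(-3*t). Substituting into the equation and dividing by exp(-3*t) gives A = -4, so x_p = -4*exp(-3*t).
General solution: x = -4*exp(-3*t) + C1*exp(-2*t) + C2*t*exp(-2*t).
Apply the initial conditions: x(0) = -4 + C1 = 1 and x'(0) = 12 + C2 - 2*C1 = 5. Solving gives C1 = 5, C2 = 3.

x = -4*exp(-3*t) + 5*exp(-2*t) + 3*t*exp(-2*t)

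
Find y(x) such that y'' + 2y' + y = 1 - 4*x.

Characteristic equation r² + 2r + 1 = 0 has discriminant (2)² - 4·(1) = 0, so r = -1 is a repeated root.
Hence y_h = (C1 + C2*x)*exp(-x).
For the particular solution try y_p = A0 + A1*x. Substituting and matching coefficients of each power of x gives A0 = 9, A1 = -4, so y_p = 9 - 4*x.

y = 9 - 4*x + C1*exp(-x) + C2*x*exp(-x)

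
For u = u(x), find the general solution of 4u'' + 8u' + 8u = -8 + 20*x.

Divide through by 4: u'' + 2u' + 2u = -2 + 5*x.
Characteristic equation r² + 2r + 2 = 0 has discriminant (2)² - 4·(2) = -4 < 0, so r = -1 ± i.
Hence u_h = C1*cos(x)*exp(-x) + C2*exp(-x)*sin(x).
For the particular solution try u_p = A0 + A1*x. Substituting and matching coefficients of each power of x gives A0 = -7/2, A1 = 5/2, so u_p = -7/2 + 5*x/2.

u = -7/2 + 5*x/2 + C1*cos(x)*exp(-x) + C2*exp(-x)*sin(x)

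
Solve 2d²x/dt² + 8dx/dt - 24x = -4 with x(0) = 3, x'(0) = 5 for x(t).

Divide through by 2: x'' + 4x' - 12x = -2.
Characteristic equation r² + 4r - 12 = 0 factors as (r + 6)(r - 2) = 0, so r = -6, 2.
Hence x_h = C1*exp(-6*t) + C2*exp(2*t).
For the particular solution try x_p = A0. Substituting and matching coefficients of each power of t gives A0 = 1/6, so x_p = 1/6.
General solution: x = 1/6 + C1*exp(-6*t) + C2*exp(2*t).
Apply the initial conditions: x(0) = 1/6 + C1 + C2 = 3 and x'(0) = -6*C1 + 2*C2 = 5. Solving gives C1 = 1/12, C2 = 11/4.

x = 1/6 + exp(-6*t)/12 + 11*exp(2*t)/4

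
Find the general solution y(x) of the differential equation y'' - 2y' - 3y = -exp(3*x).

Characteristic equation r² - 2r - 3 = 0 factors as (r + 1)(r - 3) = 0, so r = -1, 3.
Hence y_h = C1*exp(-x) + C2*exp(3*x).
Since exp(3*x) solves the homogeneous equation (r = 3 is a root of multiplicity 1), multiply the trial by x. Try y_p = A*x*exp(3*x). Substituting into the equation and dividing by exp(3*x) gives A = -1/4, so y_p = -x*exp(3*x)/4.

y = C1*exp(-x) + C2*exp(3*x) - x*exp(3*x)/4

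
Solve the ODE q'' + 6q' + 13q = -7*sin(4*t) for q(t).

Characteristic equation r² + 6r + 13 = 0 has discriminant (6)² - 4·(13) = -16 < 0, so r = -3 ± 2i.
Hence q_h = C1*cos(2*t)*exp(-3*t) + C2*exp(-3*t)*sin(2*t).
Try q_p = A*cos(4*t) + B*sin(4*t). Substituting and equating the coefficients of cos(4t) and sin(4t) gives A = 56/195, B = 7/195, so q_p = 7*sin(4*t)/195 + 56*cos(4*t)/195.

q = 7*sin(4*t)/195 + 56*cos(4*t)/195 + C1*cos(2*t)*exp(-3*t) + C2*exp(-3*t)*sin(2*t)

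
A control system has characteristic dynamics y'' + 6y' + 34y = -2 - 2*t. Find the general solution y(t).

y = -14/289 - t/17 + C1*cos(5*t)*exp(-3*t) + C2*exp(-3*t)*sin(5*t)

Characteristic equation r² + 6r + 34 = 0 has discriminant (6)² - 4·(34) = -100 < 0, so r = -3 ± 5i.
Hence y_h = C1*cos(5*t)*exp(-3*t) + C2*exp(-3*t)*sin(5*t).
For the particular solution try y_p = A0 + A1*t. Substituting and matching coefficients of each power of t gives A0 = -14/289, A1 = -1/17, so y_p = -14/289 - t/17.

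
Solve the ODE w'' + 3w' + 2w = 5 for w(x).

w = 5/2 + C1*exp(-x) + C2*exp(-2*x)

Characteristic equation r² + 3r + 2 = 0 factors as (r + 1)(r + 2) = 0, so r = -1, -2.
Hence w_h = C1*exp(-x) + C2*exp(-2*x).
For the particular solution try w_p = A0. Substituting and matching coefficients of each power of x gives A0 = 5/2, so w_p = 5/2.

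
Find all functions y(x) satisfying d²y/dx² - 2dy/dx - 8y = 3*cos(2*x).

y = -9*cos(2*x)/40 - 3*sin(2*x)/40 + C1*exp(-2*x) + C2*exp(4*x)

Characteristic equation r² - 2r - 8 = 0 factors as (r + 2)(r - 4) = 0, so r = -2, 4.
Hence y_h = C1*exp(-2*x) + C2*exp(4*x).
Try y_p = A*cos(2*x) + B*sin(2*x). Substituting and equating the coefficients of cos(2x) and sin(2x) gives A = -9/40, B = -3/40, so y_p = -9*cos(2*x)/40 - 3*sin(2*x)/40.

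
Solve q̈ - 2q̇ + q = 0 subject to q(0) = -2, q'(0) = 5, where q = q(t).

Characteristic equation r² - 2r + 1 = 0 has discriminant (-2)² - 4·(1) = 0, so r = 1 is a repeated root.
Hence q_h = (C1 + C2*t)*exp(t).
Apply the initial conditions: q(0) = C1 = -2 and q'(0) = C1 + C2 = 5. Solving gives C1 = -2, C2 = 7.

q = -2*exp(t) + 7*t*exp(t)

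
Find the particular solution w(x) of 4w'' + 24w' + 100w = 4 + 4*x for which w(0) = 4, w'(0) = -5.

w = 19/625 + x/25 + 2481*cos(4*x)*exp(-3*x)/625 + 4293*exp(-3*x)*sin(4*x)/2500

Divide through by 4: w'' + 6w' + 25w = 1 + x.
Characteristic equation r² + 6r + 25 = 0 has discriminant (6)² - 4·(25) = -64 < 0, so r = -3 ± 4i.
Hence w_h = C1*cos(4*x)*exp(-3*x) + C2*exp(-3*x)*sin(4*x).
For the particular solution try w_p = A0 + A1*x. Substituting and matching coefficients of each power of x gives A0 = 19/625, A1 = 1/25, so w_p = 19/625 + x/25.
General solution: w = 19/625 + x/25 + C1*cos(4*x)*exp(-3*x) + C2*exp(-3*x)*sin(4*x).
Apply the initial conditions: w(0) = 19/625 + C1 = 4 and w'(0) = 1/25 - 3*C1 + 4*C2 = -5. Solving gives C1 = 2481/625, C2 = 4293/2500.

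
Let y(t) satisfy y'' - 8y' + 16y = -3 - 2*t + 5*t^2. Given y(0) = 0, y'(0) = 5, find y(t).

y = -17/128 + 3*t/16 + 5*t**2/16 + 17*exp(4*t)/128 + 137*t*exp(4*t)/32

Characteristic equation r² - 8r + 16 = 0 has discriminant (-8)² - 4·(16) = 0, so r = 4 is a repeated root.
Hence y_h = (C1 + C2*t)*exp(4*t).
For the particular solution try y_p = A0 + A1*t + A2*t^2. Substituting and matching coefficients of each power of t gives A0 = -17/128, A1 = 3/16, A2 = 5/16, so y_p = -17/128 + 3*t/16 + 5*t^2/16.
General solution: y = -17/128 + 3*t/16 + 5*t^2/16 + C1*exp(4*t) + C2*t*exp(4*t).
Apply the initial conditions: y(0) = -17/128 + C1 = 0 and y'(0) = 3/16 + C2 + 4*C1 = 5. Solving gives C1 = 17/128, C2 = 137/32.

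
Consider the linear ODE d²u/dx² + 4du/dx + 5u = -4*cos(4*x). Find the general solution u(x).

u = -64*sin(4*x)/377 + 44*cos(4*x)/377 + C1*cos(x)*exp(-2*x) + C2*exp(-2*x)*sin(x)

Characteristic equation r² + 4r + 5 = 0 has discriminant (4)² - 4·(5) = -4 < 0, so r = -2 ± i.
Hence u_h = C1*cos(x)*exp(-2*x) + C2*exp(-2*x)*sin(x).
Try u_p = A*cos(4*x) + B*sin(4*x). Substituting and equating the coefficients of cos(4x) and sin(4x) gives A = 44/377, B = -64/377, so u_p = -64*sin(4*x)/377 + 44*cos(4*x)/377.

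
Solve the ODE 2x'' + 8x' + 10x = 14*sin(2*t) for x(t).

Divide through by 2: x'' + 4x' + 5x = 7*sin(2*t).
Characteristic equation r² + 4r + 5 = 0 has discriminant (4)² - 4·(5) = -4 < 0, so r = -2 ± i.
Hence x_h = C1*cos(t)*exp(-2*t) + C2*exp(-2*t)*sin(t).
Try x_p = A*cos(2*t) + B*sin(2*t). Substituting and equating the coefficients of cos(2t) and sin(2t) gives A = -56/65, B = 7/65, so x_p = -56*cos(2*t)/65 + 7*sin(2*t)/65.

x = -56*cos(2*t)/65 + 7*sin(2*t)/65 + C1*cos(t)*exp(-2*t) + C2*exp(-2*t)*sin(t)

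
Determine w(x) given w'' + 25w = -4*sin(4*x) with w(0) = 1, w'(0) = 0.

w = -4*sin(4*x)/9 + 16*sin(5*x)/45 + cos(5*x)

Characteristic equation r² + 25 = 0 has discriminant (0)² - 4·(25) = -100 < 0, so r = ± 5i.
Hence w_h = C1*cos(5*x) + C2*sin(5*x).
Try w_p = A*cos(4*x) + B*sin(4*x). Substituting and equating the coefficients of cos(4x) and sin(4x) gives A = 0, B = -4/9, so w_p = -4*sin(4*x)/9.
General solution: w = -4*sin(4*x)/9 + C1*cos(5*x) + C2*sin(5*x).
Apply the initial conditions: w(0) = C1 = 1 and w'(0) = -16/9 + 5*C2 = 0. Solving gives C1 = 1, C2 = 16/45.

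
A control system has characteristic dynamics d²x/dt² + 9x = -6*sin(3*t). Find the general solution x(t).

Characteristic equation r² + 9 = 0 has discriminant (0)² - 4·(9) = -36 < 0, so r = ± 3i.
Hence x_h = C1*cos(3*t) + C2*sin(3*t).
Since ±3i are characteristic roots, multiply the trial by t. Try x_p = t*(A*cos(3*t) + B*sin(3*t)). Substituting and equating the coefficients of cos(3t) and sin(3t) gives A = 1, B = 0, so x_p = t*cos(3*t).

x = C1*cos(3*t) + C2*sin(3*t) + t*cos(3*t)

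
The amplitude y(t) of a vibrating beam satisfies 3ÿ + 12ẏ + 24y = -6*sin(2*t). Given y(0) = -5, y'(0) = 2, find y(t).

Divide through by 3: y'' + 4y' + 8y = -2*sin(2*t).
Characteristic equation r² + 4r + 8 = 0 has discriminant (4)² - 4·(8) = -16 < 0, so r = -2 ± 2i.
Hence y_h = C1*cos(2*t)*exp(-2*t) + C2*exp(-2*t)*sin(2*t).
Try y_p = A*cos(2*t) + B*sin(2*t). Substituting and equating the coefficients of cos(2t) and sin(2t) gives A = 1/5, B = -1/10, so y_p = -sin(2*t)/10 + cos(2*t)/5.
General solution: y = -sin(2*t)/10 + cos(2*t)/5 + C1*cos(2*t)*exp(-2*t) + C2*exp(-2*t)*sin(2*t).
Apply the initial conditions: y(0) = 1/5 + C1 = -5 and y'(0) = -1/5 - 2*C1 + 2*C2 = 2. Solving gives C1 = -26/5, C2 = -41/10.

y = -sin(2*t)/10 + cos(2*t)/5 - 41*exp(-2*t)*sin(2*t)/10 - 26*cos(2*t)*exp(-2*t)/5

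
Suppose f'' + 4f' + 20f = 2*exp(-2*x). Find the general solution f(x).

f = exp(-2*x)/8 + C1*cos(4*x)*exp(-2*x) + C2*exp(-2*x)*sin(4*x)

Characteristic equation r² + 4r + 20 = 0 has discriminant (4)² - 4·(20) = -64 < 0, so r = -2 ± 4i.
Hence f_h = C1*cos(4*x)*exp(-2*x) + C2*exp(-2*x)*sin(4*x).
Try f_p = A*exp(-2*x). Substituting into the equation and dividing by exp(-2*x) gives A = 1/8, so f_p = exp(-2*x)/8.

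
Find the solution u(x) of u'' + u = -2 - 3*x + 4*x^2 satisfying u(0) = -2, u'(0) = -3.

Characteristic equation r² + 1 = 0 has discriminant (0)² - 4·(1) = -4 < 0, so r = ± i.
Hence u_h = C1*cos(x) + C2*sin(x).
For the particular solution try u_p = A0 + A1*x + A2*x^2. Substituting and matching coefficients of each power of x gives A0 = -10, A1 = -3, A2 = 4, so u_p = -10 - 3*x + 4*x^2.
General solution: u = -10 - 3*x + 4*x^2 + C1*cos(x) + C2*sin(x).
Apply the initial conditions: u(0) = -10 + C1 = -2 and u'(0) = -3 + C2 = -3. Solving gives C1 = 8, C2 = 0.

u = -10 - 3*x + 4*x**2 + 8*cos(x)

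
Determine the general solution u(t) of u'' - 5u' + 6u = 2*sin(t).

u = cos(t)/5 + sin(t)/5 + C1*exp(3*t) + C2*exp(2*t)

Characteristic equation r² - 5r + 6 = 0 factors as (r - 3)(r - 2) = 0, so r = 3, 2.
Hence u_h = C1*exp(3*t) + C2*exp(2*t).
Try u_p = A*cos(t) + B*sin(t). Substituting and equating the coefficients of cos(t) and sin(t) gives A = 1/5, B = 1/5, so u_p = cos(t)/5 + sin(t)/5.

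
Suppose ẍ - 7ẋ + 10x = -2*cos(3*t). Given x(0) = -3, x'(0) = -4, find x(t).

x = -139*exp(2*t)/39 - cos(3*t)/221 + 21*sin(3*t)/221 + 29*exp(5*t)/51

Characteristic equation r² - 7r + 10 = 0 factors as (r - 2)(r - 5) = 0, so r = 2, 5.
Hence x_h = C1*exp(2*t) + C2*exp(5*t).
Try x_p = A*cos(3*t) + B*sin(3*t). Substituting and equating the coefficients of cos(3t) and sin(3t) gives A = -1/221, B = 21/221, so x_p = -cos(3*t)/221 + 21*sin(3*t)/221.
General solution: x = -cos(3*t)/221 + 21*sin(3*t)/221 + C1*exp(2*t) + C2*exp(5*t).
Apply the initial conditions: x(0) = -1/221 + C1 + C2 = -3 and x'(0) = 63/221 + 2*C1 + 5*C2 = -4. Solving gives C1 = -139/39, C2 = 29/51.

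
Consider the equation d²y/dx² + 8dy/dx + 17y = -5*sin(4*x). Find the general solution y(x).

y = -sin(4*x)/205 + 32*cos(4*x)/205 + C1*cos(x)*exp(-4*x) + C2*exp(-4*x)*sin(x)

Characteristic equation r² + 8r + 17 = 0 has discriminant (8)² - 4·(17) = -4 < 0, so r = -4 ± i.
Hence y_h = C1*cos(x)*exp(-4*x) + C2*exp(-4*x)*sin(x).
Try y_p = A*cos(4*x) + B*sin(4*x). Substituting and equating the coefficients of cos(4x) and sin(4x) gives A = 32/205, B = -1/205, so y_p = -sin(4*x)/205 + 32*cos(4*x)/205.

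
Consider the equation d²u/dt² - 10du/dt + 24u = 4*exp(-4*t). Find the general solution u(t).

u = exp(-4*t)/20 + C1*exp(4*t) + C2*exp(6*t)

Characteristic equation r² - 10r + 24 = 0 factors as (r - 4)(r - 6) = 0, so r = 4, 6.
Hence u_h = C1*exp(4*t) + C2*exp(6*t).
Try u_p = A*exp(-4*t). Substituting into the equation and dividing by exp(-4*t) gives A = 1/20, so u_p = exp(-4*t)/20.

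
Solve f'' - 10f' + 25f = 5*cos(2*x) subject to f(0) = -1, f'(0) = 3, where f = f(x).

f = -946*exp(5*x)/841 - 100*sin(2*x)/841 + 105*cos(2*x)/841 + 257*x*exp(5*x)/29

Characteristic equation r² - 10r + 25 = 0 has discriminant (-10)² - 4·(25) = 0, so r = 5 is a repeated root.
Hence f_h = (C1 + C2*x)*exp(5*x).
Try f_p = A*cos(2*x) + B*sin(2*x). Substituting and equating the coefficients of cos(2x) and sin(2x) gives A = 105/841, B = -100/841, so f_p = -100*sin(2*x)/841 + 105*cos(2*x)/841.
General solution: f = -100*sin(2*x)/841 + 105*cos(2*x)/841 + C1*exp(5*x) + C2*x*exp(5*x).
Apply the initial conditions: f(0) = 105/841 + C1 = -1 and f'(0) = -200/841 + C2 + 5*C1 = 3. Solving gives C1 = -946/841, C2 = 257/29.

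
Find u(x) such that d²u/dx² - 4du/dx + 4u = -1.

u = -1/4 + C1*exp(2*x) + C2*x*exp(2*x)

Characteristic equation r² - 4r + 4 = 0 has discriminant (-4)² - 4·(4) = 0, so r = 2 is a repeated root.
Hence u_h = (C1 + C2*x)*exp(2*x).
For the particular solution try u_p = A0. Substituting and matching coefficients of each power of x gives A0 = -1/4, so u_p = -1/4.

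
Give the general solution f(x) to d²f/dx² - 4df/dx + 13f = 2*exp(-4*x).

Characteristic equation r² - 4r + 13 = 0 has discriminant (-4)² - 4·(13) = -36 < 0, so r = 2 ± 3i.
Hence f_h = C1*cos(3*x)*exp(2*x) + C2*exp(2*x)*sin(3*x).
Try f_p = A*exp(-4*x). Substituting into the equation and dividing by exp(-4*x) gives A = 2/45, so f_p = 2*exp(-4*x)/45.

f = 2*exp(-4*x)/45 + C1*cos(3*x)*exp(2*x) + C2*exp(2*x)*sin(3*x)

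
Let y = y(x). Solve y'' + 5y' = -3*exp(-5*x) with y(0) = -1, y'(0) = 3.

y = -13/25 - 12*exp(-5*x)/25 + 3*x*exp(-5*x)/5

Characteristic equation r² + 5r = 0 factors as (r + 5)r = 0, so r = -5, 0.
Hence y_h = C1*exp(-5*x) + C2.
Since exp(-5*x) solves the homogeneous equation (r = -5 is a root of multiplicity 1), multiply the trial by x. Try y_p = A*x*exp(-5*x). Substituting into the equation and dividing by exp(-5*x) gives A = 3/5, so y_p = 3*x*exp(-5*x)/5.
General solution: y = C2 + C1*exp(-5*x) + 3*x*exp(-5*x)/5.
Apply the initial conditions: y(0) = C1 + C2 = -1 and y'(0) = 3/5 - 5*C1 = 3. Solving gives C1 = -12/25, C2 = -13/25.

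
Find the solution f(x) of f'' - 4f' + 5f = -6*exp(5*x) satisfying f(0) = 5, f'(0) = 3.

f = -3*exp(5*x)/5 - 26*exp(2*x)*sin(x)/5 + 28*cos(x)*exp(2*x)/5

Characteristic equation r² - 4r + 5 = 0 has discriminant (-4)² - 4·(5) = -4 < 0, so r = 2 ± i.
Hence f_h = C1*cos(x)*exp(2*x) + C2*exp(2*x)*sin(x).
Try f_p = A*exp(5*x). Substituting into the equation and dividing by exp(5*x) gives A = -3/5, so f_p = -3*exp(5*x)/5.
General solution: f = -3*exp(5*x)/5 + C1*cos(x)*exp(2*x) + C2*exp(2*x)*sin(x).
Apply the initial conditions: f(0) = -3/5 + C1 = 5 and f'(0) = -3 + C2 + 2*C1 = 3. Solving gives C1 = 28/5, C2 = -26/5.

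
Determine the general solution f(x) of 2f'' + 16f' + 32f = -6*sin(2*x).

f = -9*sin(2*x)/100 + 3*cos(2*x)/25 + C1*exp(-4*x) + C2*x*exp(-4*x)

Divide through by 2: f'' + 8f' + 16f = -3*sin(2*x).
Characteristic equation r² + 8r + 16 = 0 has discriminant (8)² - 4·(16) = 0, so r = -4 is a repeated root.
Hence f_h = (C1 + C2*x)*exp(-4*x).
Try f_p = A*cos(2*x) + B*sin(2*x). Substituting and equating the coefficients of cos(2x) and sin(2x) gives A = 3/25, B = -9/100, so f_p = -9*sin(2*x)/100 + 3*cos(2*x)/25.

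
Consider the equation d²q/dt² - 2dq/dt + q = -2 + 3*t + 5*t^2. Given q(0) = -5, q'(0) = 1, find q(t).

Characteristic equation r² - 2r + 1 = 0 has discriminant (-2)² - 4·(1) = 0, so r = 1 is a repeated root.
Hence q_h = (C1 + C2*t)*exp(t).
For the particular solution try q_p = A0 + A1*t + A2*t^2. Substituting and matching coefficients of each power of t gives A0 = 34, A1 = 23, A2 = 5, so q_p = 34 + 5*t^2 + 23*t.
General solution: q = 34 + 5*t^2 + 23*t + C1*exp(t) + C2*t*exp(t).
Apply the initial conditions: q(0) = 34 + C1 = -5 and q'(0) = 23 + C1 + C2 = 1. Solving gives C1 = -39, C2 = 17.

q = 34 - 39*exp(t) + 5*t**2 + 23*t + 17*t*exp(t)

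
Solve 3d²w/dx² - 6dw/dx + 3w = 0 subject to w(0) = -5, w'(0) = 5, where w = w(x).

Divide through by 3: w'' - 2w' + w = 0.
Characteristic equation r² - 2r + 1 = 0 has discriminant (-2)² - 4·(1) = 0, so r = 1 is a repeated root.
Hence w_h = (C1 + C2*x)*exp(x).
Apply the initial conditions: w(0) = C1 = -5 and w'(0) = C1 + C2 = 5. Solving gives C1 = -5, C2 = 10.

w = -5*exp(x) + 10*x*exp(x)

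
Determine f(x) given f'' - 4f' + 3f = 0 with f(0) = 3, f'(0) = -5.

Characteristic equation r² - 4r + 3 = 0 factors as (r - 3)(r - 1) = 0, so r = 3, 1.
Hence f_h = C1*exp(3*x) + C2*exp(x).
Apply the initial conditions: f(0) = C1 + C2 = 3 and f'(0) = C2 + 3*C1 = -5. Solving gives C1 = -4, C2 = 7.

f = -4*exp(3*x) + 7*exp(x)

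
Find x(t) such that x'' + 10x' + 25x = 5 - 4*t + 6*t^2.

x = 201/625 - 44*t/125 + 6*t**2/25 + C1*exp(-5*t) + C2*t*exp(-5*t)

Characteristic equation r² + 10r + 25 = 0 has discriminant (10)² - 4·(25) = 0, so r = -5 is a repeated root.
Hence x_h = (C1 + C2*t)*exp(-5*t).
For the particular solution try x_p = A0 + A1*t + A2*t^2. Substituting and matching coefficients of each power of t gives A0 = 201/625, A1 = -44/125, A2 = 6/25, so x_p = 201/625 - 44*t/125 + 6*t^2/25.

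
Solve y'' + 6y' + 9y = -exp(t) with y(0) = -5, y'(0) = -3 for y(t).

Characteristic equation r² + 6r + 9 = 0 has discriminant (6)² - 4·(9) = 0, so r = -3 is a repeated root.
Hence y_h = (C1 + C2*t)*exp(-3*t).
Try y_p = A*exp(t). Substituting into the equation and dividing by exp(t) gives A = -1/16, so y_p = -exp(t)/16.
General solution: y = -exp(t)/16 + C1*exp(-3*t) + C2*t*exp(-3*t).
Apply the initial conditions: y(0) = -1/16 + C1 = -5 and y'(0) = -1/16 + C2 - 3*C1 = -3. Solving gives C1 = -79/16, C2 = -71/4.

y = -79*exp(-3*t)/16 - exp(t)/16 - 71*t*exp(-3*t)/4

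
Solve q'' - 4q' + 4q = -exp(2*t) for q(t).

q = C1*exp(2*t) - t**2*exp(2*t)/2 + C2*t*exp(2*t)

Characteristic equation r² - 4r + 4 = 0 has discriminant (-4)² - 4·(4) = 0, so r = 2 is a repeated root.
Hence q_h = (C1 + C2*t)*exp(2*t).
Since exp(2*t) solves the homogeneous equation (r = 2 is a root of multiplicity 2), multiply the trial by t^2. Try q_p = A*t^2*exp(2*t). Substituting into the equation and dividing by exp(2*t) gives A = -1/2, so q_p = -t^2*exp(2*t)/2.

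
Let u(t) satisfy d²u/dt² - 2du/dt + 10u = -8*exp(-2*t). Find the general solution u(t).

Characteristic equation r² - 2r + 10 = 0 has discriminant (-2)² - 4·(10) = -36 < 0, so r = 1 ± 3i.
Hence u_h = C1*cos(3*t)*exp(t) + C2*exp(t)*sin(3*t).
Try u_p = A*exp(-2*t). Substituting into the equation and dividing by exp(-2*t) gives A = -4/9, so u_p = -4*exp(-2*t)/9.

u = -4*exp(-2*t)/9 + C1*cos(3*t)*exp(t) + C2*exp(t)*sin(3*t)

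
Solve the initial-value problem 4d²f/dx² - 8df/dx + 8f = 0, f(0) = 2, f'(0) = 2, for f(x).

f = 2*cos(x)*exp(x)

Divide through by 4: f'' - 2f' + 2f = 0.
Characteristic equation r² - 2r + 2 = 0 has discriminant (-2)² - 4·(2) = -4 < 0, so r = 1 ± i.
Hence f_h = C1*cos(x)*exp(x) + C2*exp(x)*sin(x).
Apply the initial conditions: f(0) = C1 = 2 and f'(0) = C1 + C2 = 2. Solving gives C1 = 2, C2 = 0.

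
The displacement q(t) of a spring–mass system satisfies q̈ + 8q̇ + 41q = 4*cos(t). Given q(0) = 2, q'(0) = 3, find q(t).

Characteristic equation r² + 8r + 41 = 0 has discriminant (8)² - 4·(41) = -100 < 0, so r = -4 ± 5i.
Hence q_h = C1*cos(5*t)*exp(-4*t) + C2*exp(-4*t)*sin(5*t).
Try q_p = A*cos(t) + B*sin(t). Substituting and equating the coefficients of cos(t) and sin(t) gives A = 5/52, B = 1/52, so q_p = sin(t)/52 + 5*cos(t)/52.
General solution: q = sin(t)/52 + 5*cos(t)/52 + C1*cos(5*t)*exp(-4*t) + C2*exp(-4*t)*sin(5*t).
Apply the initial conditions: q(0) = 5/52 + C1 = 2 and q'(0) = 1/52 - 4*C1 + 5*C2 = 3. Solving gives C1 = 99/52, C2 = 551/260.

q = sin(t)/52 + 5*cos(t)/52 + 99*cos(5*t)*exp(-4*t)/52 + 551*exp(-4*t)*sin(5*t)/260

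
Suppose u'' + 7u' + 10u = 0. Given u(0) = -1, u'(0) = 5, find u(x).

Characteristic equation r² + 7r + 10 = 0 factors as (r + 2)(r + 5) = 0, so r = -2, -5.
Hence u_h = C1*exp(-2*x) + C2*exp(-5*x).
Apply the initial conditions: u(0) = C1 + C2 = -1 and u'(0) = -5*C2 - 2*C1 = 5. Solving gives C1 = 0, C2 = -1.

u = -exp(-5*x)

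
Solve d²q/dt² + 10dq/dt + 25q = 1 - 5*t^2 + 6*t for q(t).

q = -13/125 - t**2/5 + 2*t/5 + C1*exp(-5*t) + C2*t*exp(-5*t)

Characteristic equation r² + 10r + 25 = 0 has discriminant (10)² - 4·(25) = 0, so r = -5 is a repeated root.
Hence q_h = (C1 + C2*t)*exp(-5*t).
For the particular solution try q_p = A0 + A1*t + A2*t^2. Substituting and matching coefficients of each power of t gives A0 = -13/125, A1 = 2/5, A2 = -1/5, so q_p = -13/125 - t^2/5 + 2*t/5.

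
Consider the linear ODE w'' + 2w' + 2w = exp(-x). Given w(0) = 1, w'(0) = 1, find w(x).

Characteristic equation r² + 2r + 2 = 0 has discriminant (2)² - 4·(2) = -4 < 0, so r = -1 ± i.
Hence w_h = C1*cos(x)*exp(-x) + C2*exp(-x)*sin(x).
Try w_p = A*exp(-x). Substituting into the equation and dividing by exp(-x) gives A = 1, so w_p = exp(-x).
General solution: w = C1*cos(x)*exp(-x) + C2*exp(-x)*sin(x) + exp(-x).
Apply the initial conditions: w(0) = 1 + C1 = 1 and w'(0) = -1 + C2 - C1 = 1. Solving gives C1 = 0, C2 = 2.

w = 2*exp(-x)*sin(x) + exp(-x)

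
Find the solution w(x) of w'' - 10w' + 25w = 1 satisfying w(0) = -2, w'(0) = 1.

Characteristic equation r² - 10r + 25 = 0 has discriminant (-10)² - 4·(25) = 0, so r = 5 is a repeated root.
Hence w_h = (C1 + C2*x)*exp(5*x).
For the particular solution try w_p = A0. Substituting and matching coefficients of each power of x gives A0 = 1/25, so w_p = 1/25.
General solution: w = 1/25 + C1*exp(5*x) + C2*x*exp(5*x).
Apply the initial conditions: w(0) = 1/25 + C1 = -2 and w'(0) = C2 + 5*C1 = 1. Solving gives C1 = -51/25, C2 = 56/5.

w = 1/25 - 51*exp(5*x)/25 + 56*x*exp(5*x)/5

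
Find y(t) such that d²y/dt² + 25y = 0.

Characteristic equation r² + 25 = 0 has discriminant (0)² - 4·(25) = -100 < 0, so r = ± 5i.
Hence y_h = C1*cos(5*t) + C2*sin(5*t).

y = C1*cos(5*t) + C2*sin(5*t)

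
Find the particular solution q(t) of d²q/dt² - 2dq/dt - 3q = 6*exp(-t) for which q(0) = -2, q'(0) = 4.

Characteristic equation r² - 2r - 3 = 0 factors as (r - 3)(r + 1) = 0, so r = 3, -1.
Hence q_h = C1*exp(3*t) + C2*exp(-t).
Since exp(-t) solves the homogeneous equation (r = -1 is a root of multiplicity 1), multiply the trial by t. Try q_p = A*t*exp(-t). Substituting into the equation and dividing by exp(-t) gives A = -3/2, so q_p = -3*t*exp(-t)/2.
General solution: q = C1*exp(3*t) + C2*exp(-t) - 3*t*exp(-t)/2.
Apply the initial conditions: q(0) = C1 + C2 = -2 and q'(0) = -3/2 - C2 + 3*C1 = 4. Solving gives C1 = 7/8, C2 = -23/8.

q = -23*exp(-t)/8 + 7*exp(3*t)/8 - 3*t*exp(-t)/2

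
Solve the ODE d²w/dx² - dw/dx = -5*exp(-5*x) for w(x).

Characteristic equation r² - r = 0 factors as (r - 1)r = 0, so r = 1, 0.
Hence w_h = C1*exp(x) + C2.
Try w_p = A*exp(-5*x). Substituting into the equation and dividing by exp(-5*x) gives A = -1/6, so w_p = -exp(-5*x)/6.

w = C2 - exp(-5*x)/6 + C1*exp(x)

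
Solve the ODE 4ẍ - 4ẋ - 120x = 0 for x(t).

x = C1*exp(-5*t) + C2*exp(6*t)

Divide through by 4: x'' - x' - 30x = 0.
Characteristic equation r² - r - 30 = 0 factors as (r + 5)(r - 6) = 0, so r = -5, 6.
Hence x_h = C1*exp(-5*t) + C2*exp(6*t).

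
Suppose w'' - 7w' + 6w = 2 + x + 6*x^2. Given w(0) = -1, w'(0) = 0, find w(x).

w = 35/12 + x**2 - 21*exp(x)/5 + 5*x/2 + 17*exp(6*x)/60

Characteristic equation r² - 7r + 6 = 0 factors as (r - 1)(r - 6) = 0, so r = 1, 6.
Hence w_h = C1*exp(x) + C2*exp(6*x).
For the particular solution try w_p = A0 + A1*x + A2*x^2. Substituting and matching coefficients of each power of x gives A0 = 35/12, A1 = 5/2, A2 = 1, so w_p = 35/12 + x^2 + 5*x/2.
General solution: w = 35/12 + x^2 + 5*x/2 + C1*exp(x) + C2*exp(6*x).
Apply the initial conditions: w(0) = 35/12 + C1 + C2 = -1 and w'(0) = 5/2 + C1 + 6*C2 = 0. Solving gives C1 = -21/5, C2 = 17/60.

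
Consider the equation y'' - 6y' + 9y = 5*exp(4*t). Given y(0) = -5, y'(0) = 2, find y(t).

Characteristic equation r² - 6r + 9 = 0 has discriminant (-6)² - 4·(9) = 0, so r = 3 is a repeated root.
Hence y_h = (C1 + C2*t)*exp(3*t).
Try y_p = A*exp(4*t). Substituting into the equation and dividing by exp(4*t) gives A = 5, so y_p = 5*exp(4*t).
General solution: y = 5*exp(4*t) + C1*exp(3*t) + C2*t*exp(3*t).
Apply the initial conditions: y(0) = 5 + C1 = -5 and y'(0) = 20 + C2 + 3*C1 = 2. Solving gives C1 = -10, C2 = 12.

y = -10*exp(3*t) + 5*exp(4*t) + 12*t*exp(3*t)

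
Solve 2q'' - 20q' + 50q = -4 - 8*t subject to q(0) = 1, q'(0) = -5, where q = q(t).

Divide through by 2: q'' - 10q' + 25q = -2 - 4*t.
Characteristic equation r² - 10r + 25 = 0 has discriminant (-10)² - 4·(25) = 0, so r = 5 is a repeated root.
Hence q_h = (C1 + C2*t)*exp(5*t).
For the particular solution try q_p = A0 + A1*t. Substituting and matching coefficients of each power of t gives A0 = -18/125, A1 = -4/25, so q_p = -18/125 - 4*t/25.
General solution: q = -18/125 - 4*t/25 + C1*exp(5*t) + C2*t*exp(5*t).
Apply the initial conditions: q(0) = -18/125 + C1 = 1 and q'(0) = -4/25 + C2 + 5*C1 = -5. Solving gives C1 = 143/125, C2 = -264/25.

q = -18/125 - 4*t/25 + 143*exp(5*t)/125 - 264*t*exp(5*t)/25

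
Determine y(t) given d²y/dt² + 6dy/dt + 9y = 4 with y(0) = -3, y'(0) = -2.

y = 4/9 - 31*exp(-3*t)/9 - 37*t*exp(-3*t)/3

Characteristic equation r² + 6r + 9 = 0 has discriminant (6)² - 4·(9) = 0, so r = -3 is a repeated root.
Hence y_h = (C1 + C2*t)*exp(-3*t).
For the particular solution try y_p = A0. Substituting and matching coefficients of each power of t gives A0 = 4/9, so y_p = 4/9.
General solution: y = 4/9 + C1*exp(-3*t) + C2*t*exp(-3*t).
Apply the initial conditions: y(0) = 4/9 + C1 = -3 and y'(0) = C2 - 3*C1 = -2. Solving gives C1 = -31/9, C2 = -37/3.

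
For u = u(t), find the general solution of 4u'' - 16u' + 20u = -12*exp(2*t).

Divide through by 4: u'' - 4u' + 5u = -3*exp(2*t).
Characteristic equation r² - 4r + 5 = 0 has discriminant (-4)² - 4·(5) = -4 < 0, so r = 2 ± i.
Hence u_h = C1*cos(t)*exp(2*t) + C2*exp(2*t)*sin(t).
Try u_p = A*exp(2*t). Substituting into the equation and dividing by exp(2*t) gives A = -3, so u_p = -3*exp(2*t).

u = -3*exp(2*t) + C1*cos(t)*exp(2*t) + C2*exp(2*t)*sin(t)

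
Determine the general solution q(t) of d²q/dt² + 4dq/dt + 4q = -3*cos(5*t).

q = -60*sin(5*t)/841 + 63*cos(5*t)/841 + C1*exp(-2*t) + C2*t*exp(-2*t)

Characteristic equation r² + 4r + 4 = 0 has discriminant (4)² - 4·(4) = 0, so r = -2 is a repeated root.
Hence q_h = (C1 + C2*t)*exp(-2*t).
Try q_p = A*cos(5*t) + B*sin(5*t). Substituting and equating the coefficients of cos(5t) and sin(5t) gives A = 63/841, B = -60/841, so q_p = -60*sin(5*t)/841 + 63*cos(5*t)/841.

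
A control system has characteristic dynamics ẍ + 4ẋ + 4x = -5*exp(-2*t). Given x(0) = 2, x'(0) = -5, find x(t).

x = 2*exp(-2*t) - t*exp(-2*t) - 5*t**2*exp(-2*t)/2

Characteristic equation r² + 4r + 4 = 0 has discriminant (4)² - 4·(4) = 0, so r = -2 is a repeated root.
Hence x_h = (C1 + C2*t)*exp(-2*t).
Since exp(-2*t) solves the homogeneous equation (r = -2 is a root of multiplicity 2), multiply the trial by t^2. Try x_p = A*t^2*exp(-2*t). Substituting into the equation and dividing by exp(-2*t) gives A = -5/2, so x_p = -5*t^2*exp(-2*t)/2.
General solution: x = C1*exp(-2*t) - 5*t^2*exp(-2*t)/2 + C2*t*exp(-2*t).
Apply the initial conditions: x(0) = C1 = 2 and x'(0) = C2 - 2*C1 = -5. Solving gives C1 = 2, C2 = -1.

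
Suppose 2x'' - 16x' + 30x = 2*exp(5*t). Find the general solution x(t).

Divide through by 2: x'' - 8x' + 15x = exp(5*t).
Characteristic equation r² - 8r + 15 = 0 factors as (r - 3)(r - 5) = 0, so r = 3, 5.
Hence x_h = C1*exp(3*t) + C2*exp(5*t).
Since exp(5*t) solves the homogeneous equation (r = 5 is a root of multiplicity 1), multiply the trial by t. Try x_p = A*t*exp(5*t). Substituting into the equation and dividing by exp(5*t) gives A = 1/2, so x_p = t*exp(5*t)/2.

x = C1*exp(3*t) + C2*exp(5*t) + t*exp(5*t)/2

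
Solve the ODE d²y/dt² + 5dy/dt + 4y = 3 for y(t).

Characteristic equation r² + 5r + 4 = 0 factors as (r + 4)(r + 1) = 0, so r = -4, -1.
Hence y_h = C1*exp(-4*t) + C2*exp(-t).
For the particular solution try y_p = A0. Substituting and matching coefficients of each power of t gives A0 = 3/4, so y_p = 3/4.

y = 3/4 + C1*exp(-4*t) + C2*exp(-t)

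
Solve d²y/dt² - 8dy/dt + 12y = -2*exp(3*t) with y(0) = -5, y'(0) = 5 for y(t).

y = -37*exp(2*t)/4 + 2*exp(3*t)/3 + 43*exp(6*t)/12

Characteristic equation r² - 8r + 12 = 0 factors as (r - 6)(r - 2) = 0, so r = 6, 2.
Hence y_h = C1*exp(6*t) + C2*exp(2*t).
Try y_p = A*exp(3*t). Substituting into the equation and dividing by exp(3*t) gives A = 2/3, so y_p = 2*exp(3*t)/3.
General solution: y = 2*exp(3*t)/3 + C1*exp(6*t) + C2*exp(2*t).
Apply the initial conditions: y(0) = 2/3 + C1 + C2 = -5 and y'(0) = 2 + 2*C2 + 6*C1 = 5. Solving gives C1 = 43/12, C2 = -37/4.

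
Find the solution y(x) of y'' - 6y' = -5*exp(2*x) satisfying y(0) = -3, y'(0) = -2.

Characteristic equation r² - 6r = 0 factors as (r - 6)r = 0, so r = 6, 0.
Hence y_h = C1*exp(6*x) + C2.
Try y_p = A*exp(2*x). Substituting into the equation and dividing by exp(2*x) gives A = 5/8, so y_p = 5*exp(2*x)/8.
General solution: y = C2 + 5*exp(2*x)/8 + C1*exp(6*x).
Apply the initial conditions: y(0) = 5/8 + C1 + C2 = -3 and y'(0) = 5/4 + 6*C1 = -2. Solving gives C1 = -13/24, C2 = -37/12.

y = -37/12 - 13*exp(6*x)/24 + 5*exp(2*x)/8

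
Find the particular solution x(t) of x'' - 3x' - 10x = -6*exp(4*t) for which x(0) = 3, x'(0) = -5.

Characteristic equation r² - 3r - 10 = 0 factors as (r - 5)(r + 2) = 0, so r = 5, -2.
Hence x_h = C1*exp(5*t) + C2*exp(-2*t).
Try x_p = A*exp(4*t). Substituting into the equation and dividing by exp(4*t) gives A = 1, so x_p = exp(4*t).
General solution: x = C1*exp(5*t) + C2*exp(-2*t) + exp(4*t).
Apply the initial conditions: x(0) = 1 + C1 + C2 = 3 and x'(0) = 4 - 2*C2 + 5*C1 = -5. Solving gives C1 = -5/7, C2 = 19/7.

x = -5*exp(5*t)/7 + 19*exp(-2*t)/7 + exp(4*t)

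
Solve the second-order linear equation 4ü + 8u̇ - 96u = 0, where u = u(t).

u = C1*exp(4*t) + C2*exp(-6*t)

Divide through by 4: u'' + 2u' - 24u = 0.
Characteristic equation r² + 2r - 24 = 0 factors as (r - 4)(r + 6) = 0, so r = 4, -6.
Hence u_h = C1*exp(4*t) + C2*exp(-6*t).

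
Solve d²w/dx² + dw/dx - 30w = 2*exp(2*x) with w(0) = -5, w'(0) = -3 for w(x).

Characteristic equation r² + r - 30 = 0 factors as (r - 5)(r + 6) = 0, so r = 5, -6.
Hence w_h = C1*exp(5*x) + C2*exp(-6*x).
Try w_p = A*exp(2*x). Substituting into the equation and dividing by exp(2*x) gives A = -1/12, so w_p = -exp(2*x)/12.
General solution: w = -exp(2*x)/12 + C1*exp(5*x) + C2*exp(-6*x).
Apply the initial conditions: w(0) = -1/12 + C1 + C2 = -5 and w'(0) = -1/6 - 6*C2 + 5*C1 = -3. Solving gives C1 = -97/33, C2 = -87/44.

w = -97*exp(5*x)/33 - 87*exp(-6*x)/44 - exp(2*x)/12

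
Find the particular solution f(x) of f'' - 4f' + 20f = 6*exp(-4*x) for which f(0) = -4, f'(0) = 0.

Characteristic equation r² - 4r + 20 = 0 has discriminant (-4)² - 4·(20) = -64 < 0, so r = 2 ± 4i.
Hence f_h = C1*cos(4*x)*exp(2*x) + C2*exp(2*x)*sin(4*x).
Try f_p = A*exp(-4*x). Substituting into the equation and dividing by exp(-4*x) gives A = 3/26, so f_p = 3*exp(-4*x)/26.
General solution: f = 3*exp(-4*x)/26 + C1*cos(4*x)*exp(2*x) + C2*exp(2*x)*sin(4*x).
Apply the initial conditions: f(0) = 3/26 + C1 = -4 and f'(0) = -6/13 + 2*C1 + 4*C2 = 0. Solving gives C1 = -107/26, C2 = 113/52.

f = 3*exp(-4*x)/26 - 107*cos(4*x)*exp(2*x)/26 + 113*exp(2*x)*sin(4*x)/52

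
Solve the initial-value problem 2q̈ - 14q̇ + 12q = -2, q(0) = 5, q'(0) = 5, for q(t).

Divide through by 2: q'' - 7q' + 6q = -1.
Characteristic equation r² - 7r + 6 = 0 factors as (r - 6)(r - 1) = 0, so r = 6, 1.
Hence q_h = C1*exp(6*t) + C2*exp(t).
For the particular solution try q_p = A0. Substituting and matching coefficients of each power of t gives A0 = -1/6, so q_p = -1/6.
General solution: q = -1/6 + C1*exp(6*t) + C2*exp(t).
Apply the initial conditions: q(0) = -1/6 + C1 + C2 = 5 and q'(0) = C2 + 6*C1 = 5. Solving gives C1 = -1/30, C2 = 26/5.

q = -1/6 - exp(6*t)/30 + 26*exp(t)/5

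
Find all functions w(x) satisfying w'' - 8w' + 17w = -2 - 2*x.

w = -50/289 - 2*x/17 + C1*cos(x)*exp(4*x) + C2*exp(4*x)*sin(x)

Characteristic equation r² - 8r + 17 = 0 has discriminant (-8)² - 4·(17) = -4 < 0, so r = 4 ± i.
Hence w_h = C1*cos(x)*exp(4*x) + C2*exp(4*x)*sin(x).
For the particular solution try w_p = A0 + A1*x. Substituting and matching coefficients of each power of x gives A0 = -50/289, A1 = -2/17, so w_p = -50/289 - 2*x/17.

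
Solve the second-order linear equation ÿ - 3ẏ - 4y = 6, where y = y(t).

y = -3/2 + C1*exp(-t) + C2*exp(4*t)

Characteristic equation r² - 3r - 4 = 0 factors as (r + 1)(r - 4) = 0, so r = -1, 4.
Hence y_h = C1*exp(-t) + C2*exp(4*t).
For the particular solution try y_p = A0. Substituting and matching coefficients of each power of t gives A0 = -3/2, so y_p = -3/2.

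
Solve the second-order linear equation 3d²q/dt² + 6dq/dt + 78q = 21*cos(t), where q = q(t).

q = 14*sin(t)/629 + 175*cos(t)/629 + C1*cos(5*t)*exp(-t) + C2*exp(-t)*sin(5*t)

Divide through by 3: q'' + 2q' + 26q = 7*cos(t).
Characteristic equation r² + 2r + 26 = 0 has discriminant (2)² - 4·(26) = -100 < 0, so r = -1 ± 5i.
Hence q_h = C1*cos(5*t)*exp(-t) + C2*exp(-t)*sin(5*t).
Try q_p = A*cos(t) + B*sin(t). Substituting and equating the coefficients of cos(t) and sin(t) gives A = 175/629, B = 14/629, so q_p = 14*sin(t)/629 + 175*cos(t)/629.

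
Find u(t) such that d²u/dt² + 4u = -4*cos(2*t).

Characteristic equation r² + 4 = 0 has discriminant (0)² - 4·(4) = -16 < 0, so r = ± 2i.
Hence u_h = C1*cos(2*t) + C2*sin(2*t).
Since ±2i are characteristic roots, multiply the trial by t. Try u_p = t*(A*cos(2*t) + B*sin(2*t)). Substituting and equating the coefficients of cos(2t) and sin(2t) gives A = 0, B = -1, so u_p = -t*sin(2*t).

u = C1*cos(2*t) + C2*sin(2*t) - t*sin(2*t)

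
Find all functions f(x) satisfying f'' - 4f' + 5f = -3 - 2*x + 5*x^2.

Characteristic equation r² - 4r + 5 = 0 has discriminant (-4)² - 4·(5) = -4 < 0, so r = 2 ± i.
Hence f_h = C1*cos(x)*exp(2*x) + C2*exp(2*x)*sin(x).
For the particular solution try f_p = A0 + A1*x + A2*x^2. Substituting and matching coefficients of each power of x gives A0 = -1/25, A1 = 6/5, A2 = 1, so f_p = -1/25 + x^2 + 6*x/5.

f = -1/25 + x**2 + 6*x/5 + C1*cos(x)*exp(2*x) + C2*exp(2*x)*sin(x)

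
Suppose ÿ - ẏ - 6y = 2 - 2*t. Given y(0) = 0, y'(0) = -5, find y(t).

y = -7/18 - 41*exp(3*t)/45 + t/3 + 13*exp(-2*t)/10

Characteristic equation r² - r - 6 = 0 factors as (r - 3)(r + 2) = 0, so r = 3, -2.
Hence y_h = C1*exp(3*t) + C2*exp(-2*t).
For the particular solution try y_p = A0 + A1*t. Substituting and matching coefficients of each power of t gives A0 = -7/18, A1 = 1/3, so y_p = -7/18 + t/3.
General solution: y = -7/18 + t/3 + C1*exp(3*t) + C2*exp(-2*t).
Apply the initial conditions: y(0) = -7/18 + C1 + C2 = 0 and y'(0) = 1/3 - 2*C2 + 3*C1 = -5. Solving gives C1 = -41/45, C2 = 13/10.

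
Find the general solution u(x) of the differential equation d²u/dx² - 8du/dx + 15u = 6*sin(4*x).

Characteristic equation r² - 8r + 15 = 0 factors as (r - 5)(r - 3) = 0, so r = 5, 3.
Hence u_h = C1*exp(5*x) + C2*exp(3*x).
Try u_p = A*cos(4*x) + B*sin(4*x). Substituting and equating the coefficients of cos(4x) and sin(4x) gives A = 192/1025, B = -6/1025, so u_p = -6*sin(4*x)/1025 + 192*cos(4*x)/1025.

u = -6*sin(4*x)/1025 + 192*cos(4*x)/1025 + C1*exp(5*x) + C2*exp(3*x)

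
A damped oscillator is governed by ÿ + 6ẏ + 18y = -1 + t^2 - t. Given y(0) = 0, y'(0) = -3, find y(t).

Characteristic equation r² + 6r + 18 = 0 has discriminant (6)² - 4·(18) = -36 < 0, so r = -3 ± 3i.
Hence y_h = C1*cos(3*t)*exp(-3*t) + C2*exp(-3*t)*sin(3*t).
For the particular solution try y_p = A0 + A1*t + A2*t^2. Substituting and matching coefficients of each power of t gives A0 = -5/162, A1 = -5/54, A2 = 1/18, so y_p = -5/162 - 5*t/54 + t^2/18.
General solution: y = -5/162 - 5*t/54 + t^2/18 + C1*cos(3*t)*exp(-3*t) + C2*exp(-3*t)*sin(3*t).
Apply the initial conditions: y(0) = -5/162 + C1 = 0 and y'(0) = -5/54 - 3*C1 + 3*C2 = -3. Solving gives C1 = 5/162, C2 = -76/81.

y = -5/162 - 5*t/54 + t**2/18 - 76*exp(-3*t)*sin(3*t)/81 + 5*cos(3*t)*exp(-3*t)/162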